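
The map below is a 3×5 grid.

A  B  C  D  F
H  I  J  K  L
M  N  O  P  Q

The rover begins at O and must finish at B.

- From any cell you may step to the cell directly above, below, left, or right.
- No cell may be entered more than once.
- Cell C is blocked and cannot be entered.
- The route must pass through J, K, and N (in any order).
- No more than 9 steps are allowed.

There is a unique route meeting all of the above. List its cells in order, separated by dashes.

O - P - K - J - I - N - M - H - A - B

The budget equals the shortest possible length, so every move has to be on a shortest route through the required cells.
Route from O: right to P, up to K, 2× left (reaching I), down to N, left to M, 2× up (reaching A), right to B — 9 moves in all.
Check: all required cells visited; 9 ≤ 9 moves.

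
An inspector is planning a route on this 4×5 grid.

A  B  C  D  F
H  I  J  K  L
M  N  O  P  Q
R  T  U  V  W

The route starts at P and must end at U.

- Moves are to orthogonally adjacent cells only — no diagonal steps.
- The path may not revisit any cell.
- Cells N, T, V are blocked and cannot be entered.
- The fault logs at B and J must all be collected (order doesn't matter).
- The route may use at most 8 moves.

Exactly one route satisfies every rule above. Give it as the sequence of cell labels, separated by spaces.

Any route must reach B and J and still end at U within 8 moves, so the order of the required stops is forced.
Route from P: 2× up (reaching D), 2× left (reaching B), down to I, right to J, 2× down (reaching U) — 8 moves in all.
Check: all required cells visited; 8 ≤ 8 moves.

P K D C B I J O U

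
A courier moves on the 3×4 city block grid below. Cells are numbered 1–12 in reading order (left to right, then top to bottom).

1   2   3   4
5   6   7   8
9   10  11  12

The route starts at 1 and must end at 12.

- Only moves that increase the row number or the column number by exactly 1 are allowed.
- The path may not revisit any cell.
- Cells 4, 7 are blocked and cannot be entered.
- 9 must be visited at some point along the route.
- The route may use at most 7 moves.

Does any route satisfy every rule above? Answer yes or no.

One route that works: 1 → 5 → 9 → 10 → 11 → 12.

yes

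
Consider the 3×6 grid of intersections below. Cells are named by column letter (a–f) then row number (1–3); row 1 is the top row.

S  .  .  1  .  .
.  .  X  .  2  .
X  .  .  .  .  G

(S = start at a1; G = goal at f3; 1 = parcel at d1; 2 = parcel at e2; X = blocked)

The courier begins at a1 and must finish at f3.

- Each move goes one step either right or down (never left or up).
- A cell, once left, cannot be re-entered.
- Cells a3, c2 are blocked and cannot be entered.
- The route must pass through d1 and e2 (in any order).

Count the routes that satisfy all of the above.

A right/down-only route from a1 to f3 makes exactly 2 down-moves and 5 right-moves in some order.
With no other constraints that would be C(7,2) = 21 routes.
A monotone route can only reach the required cells in the order d1, e2, so split there and multiply the segment counts (each segment already excludes blocked cells): a1→d1: 1; d1→e2: 2; e2→f3: 2; product = 4.
That gives 4 routes.

4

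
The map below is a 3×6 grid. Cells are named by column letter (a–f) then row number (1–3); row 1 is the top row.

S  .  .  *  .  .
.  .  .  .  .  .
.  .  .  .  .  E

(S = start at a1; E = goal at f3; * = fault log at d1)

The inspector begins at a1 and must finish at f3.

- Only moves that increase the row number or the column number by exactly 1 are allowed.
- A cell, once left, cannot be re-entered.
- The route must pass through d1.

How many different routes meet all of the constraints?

6

A right/down-only route from a1 to f3 makes exactly 2 down-moves and 5 right-moves in some order.
With no other constraints that would be C(7,2) = 21 routes.
Split at d1 and multiply the segment counts: a1→d1: 1; d1→f3: 6; product = 6.
That gives 6 routes.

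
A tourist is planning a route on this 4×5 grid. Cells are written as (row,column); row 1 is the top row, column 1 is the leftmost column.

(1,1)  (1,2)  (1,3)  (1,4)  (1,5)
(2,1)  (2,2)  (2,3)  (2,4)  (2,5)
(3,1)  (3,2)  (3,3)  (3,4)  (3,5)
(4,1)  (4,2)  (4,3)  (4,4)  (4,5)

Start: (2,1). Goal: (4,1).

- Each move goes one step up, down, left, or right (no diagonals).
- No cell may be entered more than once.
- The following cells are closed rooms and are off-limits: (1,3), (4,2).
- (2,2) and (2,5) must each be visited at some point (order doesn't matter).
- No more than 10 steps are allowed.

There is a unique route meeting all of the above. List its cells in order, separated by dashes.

Any route must reach (2,2) and (2,5) and still end at (4,1) within 10 moves, so the order of the required stops is forced.
Route from (2,1): right 4 to (2,5), down 1 to (3,5), left 4 to (3,1), down 1 to (4,1) — 10 moves in all.
Check: all required cells visited; 10 ≤ 10 moves.

(2,1) - (2,2) - (2,3) - (2,4) - (2,5) - (3,5) - (3,4) - (3,3) - (3,2) - (3,1) - (4,1)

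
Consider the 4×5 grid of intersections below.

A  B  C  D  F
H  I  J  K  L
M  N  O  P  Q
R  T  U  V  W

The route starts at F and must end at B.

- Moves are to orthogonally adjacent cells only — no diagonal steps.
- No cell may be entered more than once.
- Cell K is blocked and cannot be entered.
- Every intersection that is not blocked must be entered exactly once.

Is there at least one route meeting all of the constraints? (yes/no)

Colour the cells like a checkerboard: each orthogonal step flips colour, so a Hamiltonian route alternates colours. Here there are 9 cells of one colour and 10 of the other, with start on the opposite colour to the goal — the counts and endpoints can't be arranged into an alternating sequence of length 19, so no Hamiltonian route exists.

no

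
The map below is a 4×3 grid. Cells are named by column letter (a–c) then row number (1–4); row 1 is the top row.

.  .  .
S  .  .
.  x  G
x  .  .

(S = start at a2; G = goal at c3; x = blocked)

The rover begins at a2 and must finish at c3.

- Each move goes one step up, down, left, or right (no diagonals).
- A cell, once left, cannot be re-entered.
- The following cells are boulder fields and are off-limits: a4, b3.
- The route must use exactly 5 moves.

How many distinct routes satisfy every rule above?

3

Need simple routes of exactly 5 moves from a2 to c3 (Manhattan distance 3, so 1 moves are spent on a detour and 1 undoing it).
Enumerating: a2 a1 b1 b2 c2 c3 | a2 a1 b1 c1 c2 c3 | a2 b2 b1 c1 c2 c3.
That gives 3 routes.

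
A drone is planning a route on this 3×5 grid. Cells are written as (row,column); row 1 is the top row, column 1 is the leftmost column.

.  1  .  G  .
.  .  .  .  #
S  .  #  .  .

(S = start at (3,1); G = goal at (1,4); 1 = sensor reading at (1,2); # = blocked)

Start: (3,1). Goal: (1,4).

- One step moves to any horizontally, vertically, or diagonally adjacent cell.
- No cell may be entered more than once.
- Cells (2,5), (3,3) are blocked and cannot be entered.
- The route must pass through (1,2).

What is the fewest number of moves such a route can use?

4

Any route passes through (1,2) somewhere between (3,1) and (1,4). Summing Chebyshev distances along the two legs ((3,1) → (1,2) → (1,4)) gives a lower bound of 2 + 2 = 4 moves.
A route of 4 moves achieves this: (3,1) → (2,1) → (1,2) → (1,3) → (1,4).
Since 4 matches the lower bound, it is optimal.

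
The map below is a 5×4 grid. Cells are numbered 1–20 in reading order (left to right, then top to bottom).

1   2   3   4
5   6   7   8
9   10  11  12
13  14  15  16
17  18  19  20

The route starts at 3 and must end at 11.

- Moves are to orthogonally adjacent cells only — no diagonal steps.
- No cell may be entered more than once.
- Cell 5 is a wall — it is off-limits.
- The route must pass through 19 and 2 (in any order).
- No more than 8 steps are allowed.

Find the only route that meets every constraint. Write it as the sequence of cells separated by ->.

3 -> 2 -> 6 -> 10 -> 14 -> 18 -> 19 -> 15 -> 11

Any route must reach 19 and 2 and still end at 11 within 8 moves, so the order of the required stops is forced.
Route from 3: left 1 to 2, down 4 to 18, right 1 to 19, up 2 to 11 — 8 moves in all.
Check: all required cells visited; 8 ≤ 8 moves.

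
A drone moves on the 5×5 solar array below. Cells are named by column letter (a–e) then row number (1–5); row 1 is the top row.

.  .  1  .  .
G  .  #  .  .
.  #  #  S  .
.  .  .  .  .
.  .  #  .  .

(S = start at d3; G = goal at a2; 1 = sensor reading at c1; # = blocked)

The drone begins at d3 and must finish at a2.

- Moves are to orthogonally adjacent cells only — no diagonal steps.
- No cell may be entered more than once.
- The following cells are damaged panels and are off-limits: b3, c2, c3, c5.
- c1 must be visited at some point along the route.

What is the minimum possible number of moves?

6

Any route passes through c1 somewhere between d3 and a2. Summing Manhattan distances along the two legs (d3 → c1 → a2) gives a lower bound of 3 + 3 = 6 moves.
A route of 6 moves achieves this: d3 → d2 → d1 → c1 → b1 → b2 → a2.
Since 6 matches the lower bound, it is optimal.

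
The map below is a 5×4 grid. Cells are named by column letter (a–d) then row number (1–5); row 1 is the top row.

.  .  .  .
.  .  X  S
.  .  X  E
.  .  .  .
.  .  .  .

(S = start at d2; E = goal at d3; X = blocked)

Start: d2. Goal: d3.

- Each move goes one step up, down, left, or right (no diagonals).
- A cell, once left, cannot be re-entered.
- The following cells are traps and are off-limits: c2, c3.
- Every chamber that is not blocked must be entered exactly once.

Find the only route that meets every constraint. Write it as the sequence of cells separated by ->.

d2 -> d1 -> c1 -> b1 -> a1 -> a2 -> b2 -> b3 -> a3 -> a4 -> a5 -> b5 -> b4 -> c4 -> c5 -> d5 -> d4 -> d3

Need to visit all 18 open cells exactly once, starting at d2 and ending at d3.
Cell d5 has only two open neighbours (d4 and c5), so the path must pass straight through it: one of those is the cell it's entered from and the other is where it exits.
Route from d2: up to d1, 3× left (reaching a1), down to a2, right to b2, down to b3, left to a3, 2× down (reaching a5), right to b5, up to b4, right to c4, down to c5, right to d5, 2× up (reaching d3) — 17 moves in all.
Check: all 18 open cells covered.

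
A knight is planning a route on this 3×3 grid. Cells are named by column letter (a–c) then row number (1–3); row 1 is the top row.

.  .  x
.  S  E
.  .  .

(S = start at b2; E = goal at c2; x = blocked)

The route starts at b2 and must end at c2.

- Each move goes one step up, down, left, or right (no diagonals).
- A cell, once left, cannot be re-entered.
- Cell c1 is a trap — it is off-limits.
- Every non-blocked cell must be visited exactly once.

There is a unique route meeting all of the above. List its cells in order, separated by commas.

b2, b1, a1, a2, a3, b3, c3, c2

Need to visit all 8 open cells exactly once, starting at b2 and ending at c2.
Cell a1 has only two open neighbours (a2 and b1), so the path must pass straight through it: one of those is the cell it's entered from and the other is where it exits.
Route from b2: up 1 to b1, left 1 to a1, down 2 to a3, right 2 to c3, up 1 to c2 — 7 moves in all.
Check: all 8 open cells covered.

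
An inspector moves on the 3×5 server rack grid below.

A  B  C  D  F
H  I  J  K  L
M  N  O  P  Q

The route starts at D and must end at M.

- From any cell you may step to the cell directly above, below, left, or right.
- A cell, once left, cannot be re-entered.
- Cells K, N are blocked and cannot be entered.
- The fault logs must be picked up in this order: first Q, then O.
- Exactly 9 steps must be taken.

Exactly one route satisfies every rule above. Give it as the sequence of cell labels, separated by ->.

The waypoints must appear in the order Q, O, with no cell reused.
Route from D: right 1 to F, down 2 to Q, left 2 to O, up 1 to J, left 2 to H, down 1 to M — 9 moves in all.
Check: order respected (Q at step 3, O at step 5); 9 moves as required.

D -> F -> L -> Q -> P -> O -> J -> I -> H -> M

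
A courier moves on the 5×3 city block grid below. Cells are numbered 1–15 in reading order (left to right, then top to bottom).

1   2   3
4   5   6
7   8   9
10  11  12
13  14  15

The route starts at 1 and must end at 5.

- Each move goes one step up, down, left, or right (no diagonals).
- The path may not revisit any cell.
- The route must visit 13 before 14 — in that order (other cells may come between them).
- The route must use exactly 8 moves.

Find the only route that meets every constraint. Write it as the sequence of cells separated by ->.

The waypoints must appear in the order 13, 14, with no cell reused.
Route from 1: down 4 to 13, right 1 to 14, up 3 to 5 — 8 moves in all.
Check: order respected (13 at step 4, 14 at step 5); 8 moves as required.

1 -> 4 -> 7 -> 10 -> 13 -> 14 -> 11 -> 8 -> 5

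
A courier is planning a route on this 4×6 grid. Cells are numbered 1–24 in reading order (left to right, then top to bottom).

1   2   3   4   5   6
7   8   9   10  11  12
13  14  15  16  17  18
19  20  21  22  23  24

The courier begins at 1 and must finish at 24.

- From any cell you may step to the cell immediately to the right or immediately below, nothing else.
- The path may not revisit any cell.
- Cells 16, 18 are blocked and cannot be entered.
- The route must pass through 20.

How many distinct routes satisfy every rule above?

4

A right/down-only route from 1 to 24 makes exactly 3 down-moves and 5 right-moves in some order.
With no other constraints that would be C(8,3) = 56 routes.
Split at 20 and multiply the segment counts (each segment already excludes blocked cells): 1→20: 4; 20→24: 1; product = 4.
That gives 4 routes.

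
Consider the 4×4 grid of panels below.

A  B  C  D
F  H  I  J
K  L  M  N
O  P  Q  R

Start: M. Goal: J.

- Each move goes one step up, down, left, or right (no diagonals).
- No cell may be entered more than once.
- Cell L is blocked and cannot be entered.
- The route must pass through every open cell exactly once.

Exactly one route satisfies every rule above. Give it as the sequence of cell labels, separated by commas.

M, N, R, Q, P, O, K, F, A, B, H, I, C, D, J

Need to visit all 15 open cells exactly once, starting at M and ending at J.
Route from M: right to N, down to R, 3× left (reaching O), 3× up (reaching A), right to B, down to H, right to I, up to C, right to D, down to J — 14 moves in all.
Check: all 15 open cells covered.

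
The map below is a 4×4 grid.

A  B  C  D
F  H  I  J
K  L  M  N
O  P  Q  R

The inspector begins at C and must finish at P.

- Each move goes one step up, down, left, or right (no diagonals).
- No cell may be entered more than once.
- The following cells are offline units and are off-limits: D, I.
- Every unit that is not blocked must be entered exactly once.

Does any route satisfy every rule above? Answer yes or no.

Cell J has only one open neighbour but is neither the start nor the goal, so a Hamiltonian route would have to both enter and leave it through the same neighbour — impossible without revisiting.

no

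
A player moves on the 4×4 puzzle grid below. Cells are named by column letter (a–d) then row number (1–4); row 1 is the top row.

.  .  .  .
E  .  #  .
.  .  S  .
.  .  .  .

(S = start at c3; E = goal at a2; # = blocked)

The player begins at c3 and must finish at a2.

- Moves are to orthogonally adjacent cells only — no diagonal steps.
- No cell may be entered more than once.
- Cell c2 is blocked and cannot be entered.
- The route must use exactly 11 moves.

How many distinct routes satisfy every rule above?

Need simple routes of exactly 11 moves from c3 to a2 (Manhattan distance 3, so 4 moves are spent on a detour and 4 undoing it).
Enumerating: c3 c4 d4 d3 d2 d1 c1 b1 b2 b3 a3 a2 | c3 b3 b4 c4 d4 d3 d2 d1 c1 b1 b2 a2 | c3 b3 b4 c4 d4 d3 d2 d1 c1 b1 a1 a2 | c3 d3 d2 d1 c1 b1 b2 b3 b4 a4 a3 a2 | c3 d3 d4 c4 b4 a4 a3 b3 b2 b1 a1 a2.
That gives 5 routes.

5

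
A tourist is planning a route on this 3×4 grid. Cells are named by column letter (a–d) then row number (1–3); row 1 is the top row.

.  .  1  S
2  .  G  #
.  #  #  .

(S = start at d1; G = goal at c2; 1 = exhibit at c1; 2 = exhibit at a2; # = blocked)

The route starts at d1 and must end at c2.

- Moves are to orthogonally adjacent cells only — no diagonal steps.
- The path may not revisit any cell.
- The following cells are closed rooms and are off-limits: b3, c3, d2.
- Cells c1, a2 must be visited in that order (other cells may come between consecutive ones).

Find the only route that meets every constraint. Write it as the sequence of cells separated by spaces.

d1 c1 b1 a1 a2 b2 c2

The waypoints must appear in the order c1, a2, with no cell reused.
Route from d1: 3× left (reaching a1), down to a2, 2× right (reaching c2) — 6 moves in all.
Check: order respected (1 at step 1, 2 at step 4).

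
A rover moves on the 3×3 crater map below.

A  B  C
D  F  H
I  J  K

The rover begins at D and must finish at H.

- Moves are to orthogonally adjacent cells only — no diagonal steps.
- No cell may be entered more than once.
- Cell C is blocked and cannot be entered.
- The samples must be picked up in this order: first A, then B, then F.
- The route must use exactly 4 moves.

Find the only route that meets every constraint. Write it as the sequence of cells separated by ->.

D -> A -> B -> F -> H

The waypoints must appear in the order A, B, F, with no cell reused.
Route from D: up to A, right to B, down to F, right to H — 4 moves in all.
Check: order respected (A at step 1, B at step 2, F at step 3); 4 moves as required.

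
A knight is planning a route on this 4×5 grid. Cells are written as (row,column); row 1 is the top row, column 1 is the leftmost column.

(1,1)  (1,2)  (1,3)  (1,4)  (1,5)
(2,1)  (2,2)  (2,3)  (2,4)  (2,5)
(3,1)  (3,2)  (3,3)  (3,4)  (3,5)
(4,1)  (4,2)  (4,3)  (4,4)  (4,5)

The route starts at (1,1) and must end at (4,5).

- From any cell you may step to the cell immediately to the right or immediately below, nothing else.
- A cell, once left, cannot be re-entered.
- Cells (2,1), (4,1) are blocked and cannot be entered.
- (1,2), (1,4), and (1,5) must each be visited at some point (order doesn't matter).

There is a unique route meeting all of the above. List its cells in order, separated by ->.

(1,1) -> (1,2) -> (1,3) -> (1,4) -> (1,5) -> (2,5) -> (3,5) -> (4,5)

Moves only go right or down, so the column and row indices never decrease.
Route from (1,1): 4× right (reaching (1,5)), 3× down (reaching (4,5)) — 7 moves in all.
Check: all required cells visited.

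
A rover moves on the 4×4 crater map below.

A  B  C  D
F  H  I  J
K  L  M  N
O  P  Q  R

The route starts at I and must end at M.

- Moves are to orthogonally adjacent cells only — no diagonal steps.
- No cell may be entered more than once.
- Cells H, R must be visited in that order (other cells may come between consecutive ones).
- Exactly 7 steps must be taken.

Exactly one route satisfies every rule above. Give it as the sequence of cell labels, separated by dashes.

The waypoints must appear in the order H, R, with no cell reused.
Route from I: left to H, 2× down (reaching P), 2× right (reaching R), up to N, left to M — 7 moves in all.
Check: order respected (H at step 1, R at step 5); 7 moves as required.

I - H - L - P - Q - R - N - M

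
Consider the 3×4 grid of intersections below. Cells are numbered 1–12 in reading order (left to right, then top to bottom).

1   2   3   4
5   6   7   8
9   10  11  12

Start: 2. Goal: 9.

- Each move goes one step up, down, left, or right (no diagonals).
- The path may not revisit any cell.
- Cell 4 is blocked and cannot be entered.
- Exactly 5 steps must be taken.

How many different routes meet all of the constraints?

Need simple routes of exactly 5 moves from 2 to 9 (Manhattan distance 3, so 1 moves are spent on a detour and 1 undoing it).
Enumerating: 2 6 7 11 10 9 | 2 1 5 6 10 9 | 2 3 7 11 10 9 | 2 3 7 6 10 9 | 2 3 7 6 5 9.
That gives 5 routes.

5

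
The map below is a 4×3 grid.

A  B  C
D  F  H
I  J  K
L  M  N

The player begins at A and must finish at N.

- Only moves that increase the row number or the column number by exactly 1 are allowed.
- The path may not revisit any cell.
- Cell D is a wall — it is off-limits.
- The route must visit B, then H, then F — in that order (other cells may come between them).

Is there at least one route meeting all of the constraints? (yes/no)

no

F lies to the left of H, so going from H to F would need a leftward move — but moves only go right/down, so H cannot be visited before F.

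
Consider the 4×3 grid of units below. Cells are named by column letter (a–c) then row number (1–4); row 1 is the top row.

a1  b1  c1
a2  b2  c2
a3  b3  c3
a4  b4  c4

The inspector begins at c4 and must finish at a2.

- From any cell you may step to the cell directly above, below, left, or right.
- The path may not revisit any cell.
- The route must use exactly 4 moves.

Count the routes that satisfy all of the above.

Need simple routes of exactly 4 moves from c4 to a2 (Manhattan distance 4, so 0 moves are spent on a detour and 0 undoing it).
Enumerating: c4 c3 c2 b2 a2 | c4 c3 b3 b2 a2 | c4 c3 b3 a3 a2 | c4 b4 b3 b2 a2 | c4 b4 b3 a3 a2 | c4 b4 a4 a3 a2.
That gives 6 routes.

6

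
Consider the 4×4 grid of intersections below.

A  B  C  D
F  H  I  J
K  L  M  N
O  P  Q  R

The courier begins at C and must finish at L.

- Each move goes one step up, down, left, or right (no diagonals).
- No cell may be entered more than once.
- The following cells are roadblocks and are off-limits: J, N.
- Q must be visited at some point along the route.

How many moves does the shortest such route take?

Any route passes through Q somewhere between C and L. Summing Manhattan distances along the two legs (C → Q → L) gives a lower bound of 3 + 2 = 5 moves.
A route of 5 moves achieves this: C → I → M → Q → P → L.
Since 5 matches the lower bound, it is optimal.

5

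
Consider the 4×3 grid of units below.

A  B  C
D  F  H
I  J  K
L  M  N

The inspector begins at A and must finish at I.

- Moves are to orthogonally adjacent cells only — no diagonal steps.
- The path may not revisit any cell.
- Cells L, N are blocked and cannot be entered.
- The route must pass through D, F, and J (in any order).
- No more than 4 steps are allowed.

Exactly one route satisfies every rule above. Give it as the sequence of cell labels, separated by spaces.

A D F J I

Any route must reach D, F, and J and still end at I within 4 moves, so the order of the required stops is forced.
Route from A: down 1 to D, right 1 to F, down 1 to J, left 1 to I — 4 moves in all.
Check: all required cells visited; 4 ≤ 4 moves.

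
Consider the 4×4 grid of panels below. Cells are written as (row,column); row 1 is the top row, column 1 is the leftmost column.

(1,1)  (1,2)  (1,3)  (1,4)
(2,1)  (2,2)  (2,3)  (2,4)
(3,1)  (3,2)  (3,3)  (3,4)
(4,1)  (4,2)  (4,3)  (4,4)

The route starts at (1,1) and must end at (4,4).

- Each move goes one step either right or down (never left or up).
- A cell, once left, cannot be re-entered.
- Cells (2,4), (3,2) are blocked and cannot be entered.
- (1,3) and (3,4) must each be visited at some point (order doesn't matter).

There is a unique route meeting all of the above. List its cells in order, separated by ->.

Moves only go right or down, so the column and row indices never decrease.
Route from (1,1): right 2 to (1,3), down 2 to (3,3), right 1 to (3,4), down 1 to (4,4) — 6 moves in all.
Check: all required cells visited.

(1,1) -> (1,2) -> (1,3) -> (2,3) -> (3,3) -> (3,4) -> (4,4)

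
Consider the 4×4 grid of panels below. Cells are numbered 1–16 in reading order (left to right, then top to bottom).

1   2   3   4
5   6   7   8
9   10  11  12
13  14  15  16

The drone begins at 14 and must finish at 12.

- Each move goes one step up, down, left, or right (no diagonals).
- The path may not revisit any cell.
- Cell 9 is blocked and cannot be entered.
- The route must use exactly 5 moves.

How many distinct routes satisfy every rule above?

5

Need simple routes of exactly 5 moves from 14 to 12 (Manhattan distance 3, so 1 moves are spent on a detour and 1 undoing it).
Enumerating: 14 10 6 7 11 12 | 14 10 6 7 8 12 | 14 10 11 7 8 12 | 14 10 11 15 16 12 | 14 15 11 7 8 12.
That gives 5 routes.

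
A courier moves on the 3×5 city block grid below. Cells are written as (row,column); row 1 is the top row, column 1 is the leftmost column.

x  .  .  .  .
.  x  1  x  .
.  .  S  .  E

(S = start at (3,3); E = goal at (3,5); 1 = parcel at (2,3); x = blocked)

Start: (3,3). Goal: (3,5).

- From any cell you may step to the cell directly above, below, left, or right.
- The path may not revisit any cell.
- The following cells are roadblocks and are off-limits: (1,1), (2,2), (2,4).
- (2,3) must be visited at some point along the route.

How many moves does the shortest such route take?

6

Any route passes through (2,3) somewhere between (3,3) and (3,5). Summing Manhattan distances along the two legs ((3,3) → (2,3) → (3,5)) gives a lower bound of 1 + 3 = 4 moves.
The shortest route satisfying every rule uses 6 moves: (3,3) → (2,3) → (1,3) → (1,4) → (1,5) → (2,5) → (3,5).
The no-revisit rule (legs can't share cells) pushes the minimum above the 4-move bound; an exhaustive check rules out every length from 4 to 5, leaving 6 as the minimum.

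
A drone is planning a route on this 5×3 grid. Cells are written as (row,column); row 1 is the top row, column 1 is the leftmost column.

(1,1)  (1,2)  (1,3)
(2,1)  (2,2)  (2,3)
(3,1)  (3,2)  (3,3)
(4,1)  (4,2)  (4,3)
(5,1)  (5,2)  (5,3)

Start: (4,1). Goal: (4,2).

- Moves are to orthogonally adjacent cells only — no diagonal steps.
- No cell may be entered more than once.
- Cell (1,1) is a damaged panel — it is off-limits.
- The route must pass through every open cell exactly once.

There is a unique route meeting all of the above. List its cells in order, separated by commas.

(4,1), (5,1), (5,2), (5,3), (4,3), (3,3), (2,3), (1,3), (1,2), (2,2), (2,1), (3,1), (3,2), (4,2)

Need to visit all 14 open cells exactly once, starting at (4,1) and ending at (4,2).
Route from (4,1): down to (5,1), 2× right (reaching (5,3)), 4× up (reaching (1,3)), left to (1,2), down to (2,2), left to (2,1), down to (3,1), right to (3,2), down to (4,2) — 13 moves in all.
Check: all 14 open cells covered.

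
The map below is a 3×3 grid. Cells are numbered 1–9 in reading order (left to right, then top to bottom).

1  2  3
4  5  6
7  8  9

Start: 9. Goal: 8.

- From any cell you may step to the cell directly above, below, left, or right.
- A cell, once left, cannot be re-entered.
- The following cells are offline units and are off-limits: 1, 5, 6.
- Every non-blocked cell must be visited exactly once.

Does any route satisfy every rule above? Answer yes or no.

no

Cell 2 has only one open neighbour but is neither the start nor the goal, so a Hamiltonian route would have to both enter and leave it through the same neighbour — impossible without revisiting.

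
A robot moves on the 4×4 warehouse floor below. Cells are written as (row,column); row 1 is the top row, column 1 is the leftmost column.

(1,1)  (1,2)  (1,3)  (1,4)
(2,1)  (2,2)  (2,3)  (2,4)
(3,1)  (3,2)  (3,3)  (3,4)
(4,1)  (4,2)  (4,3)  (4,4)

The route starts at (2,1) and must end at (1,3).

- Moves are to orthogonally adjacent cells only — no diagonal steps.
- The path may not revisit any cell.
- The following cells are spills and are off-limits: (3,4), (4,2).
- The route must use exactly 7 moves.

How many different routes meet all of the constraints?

6

Need simple routes of exactly 7 moves from (2,1) to (1,3) (Manhattan distance 3, so 2 moves are spent on a detour and 2 undoing it).
Enumerating: (2,1) (1,1) (1,2) (2,2) (3,2) (3,3) (2,3) (1,3) | (2,1) (1,1) (1,2) (2,2) (2,3) (2,4) (1,4) (1,3) | (2,1) (3,1) (3,2) (2,2) (2,3) (2,4) (1,4) (1,3) | (2,1) (3,1) (3,2) (3,3) (2,3) (2,2) (1,2) (1,3) | (2,1) (3,1) (3,2) (3,3) (2,3) (2,4) (1,4) (1,3) | (2,1) (2,2) (3,2) (3,3) (2,3) (2,4) (1,4) (1,3).
That gives 6 routes.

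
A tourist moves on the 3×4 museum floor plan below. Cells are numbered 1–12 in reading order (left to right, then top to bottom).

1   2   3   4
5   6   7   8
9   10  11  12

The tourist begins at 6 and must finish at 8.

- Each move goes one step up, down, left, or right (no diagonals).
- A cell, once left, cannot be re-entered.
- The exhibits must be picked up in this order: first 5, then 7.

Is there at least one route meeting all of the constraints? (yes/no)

One route that works: 6 → 5 → 1 → 2 → 3 → 7 → 8.

yes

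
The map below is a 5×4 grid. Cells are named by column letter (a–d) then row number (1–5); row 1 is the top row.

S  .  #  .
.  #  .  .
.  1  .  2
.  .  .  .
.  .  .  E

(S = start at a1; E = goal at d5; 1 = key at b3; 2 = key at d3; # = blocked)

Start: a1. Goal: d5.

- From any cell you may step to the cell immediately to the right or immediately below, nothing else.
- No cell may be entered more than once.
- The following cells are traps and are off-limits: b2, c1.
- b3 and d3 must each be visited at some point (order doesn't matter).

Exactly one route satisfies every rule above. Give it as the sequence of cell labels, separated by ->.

Moves only go right or down, so the column and row indices never decrease.
Route from a1: down 2 to a3, right 3 to d3, down 2 to d5 — 7 moves in all.
Check: all required cells visited.

a1 -> a2 -> a3 -> b3 -> c3 -> d3 -> d4 -> d5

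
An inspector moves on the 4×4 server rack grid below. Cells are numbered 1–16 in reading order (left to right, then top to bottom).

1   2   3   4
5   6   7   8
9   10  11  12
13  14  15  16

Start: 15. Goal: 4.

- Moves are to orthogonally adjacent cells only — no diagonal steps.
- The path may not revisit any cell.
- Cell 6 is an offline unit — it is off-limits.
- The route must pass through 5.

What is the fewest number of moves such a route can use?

Any route passes through 5 somewhere between 15 and 4. Summing Manhattan distances along the two legs (15 → 5 → 4) gives a lower bound of 4 + 4 = 8 moves.
A route of 8 moves achieves this: 15 → 11 → 10 → 9 → 5 → 1 → 2 → 3 → 4.
Since 8 matches the lower bound, it is optimal.

8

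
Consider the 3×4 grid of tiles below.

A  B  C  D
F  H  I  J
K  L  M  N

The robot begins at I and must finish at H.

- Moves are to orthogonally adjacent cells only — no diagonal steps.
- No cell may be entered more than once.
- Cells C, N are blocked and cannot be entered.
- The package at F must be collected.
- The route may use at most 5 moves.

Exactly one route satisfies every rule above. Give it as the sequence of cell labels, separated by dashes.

I - M - L - K - F - H

The 5-move cap with required stops at F leaves no slack for detours.
Route from I: down to M, 2× left (reaching K), up to F, right to H — 5 moves in all.
Check: all required cells visited; 5 ≤ 5 moves.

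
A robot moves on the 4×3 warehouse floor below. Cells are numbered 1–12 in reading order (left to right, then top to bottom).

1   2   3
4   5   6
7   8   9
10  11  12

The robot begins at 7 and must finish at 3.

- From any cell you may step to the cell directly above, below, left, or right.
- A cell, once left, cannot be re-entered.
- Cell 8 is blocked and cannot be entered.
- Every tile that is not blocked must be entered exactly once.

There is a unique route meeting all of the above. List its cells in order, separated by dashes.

7 - 10 - 11 - 12 - 9 - 6 - 5 - 4 - 1 - 2 - 3

Need to visit all 11 open cells exactly once, starting at 7 and ending at 3.
Cell 11 has only two open neighbours (10 and 12), so the path must pass straight through it: one of those is the cell it's entered from and the other is where it exits.
Route from 7: down to 10, 2× right (reaching 12), 2× up (reaching 6), 2× left (reaching 4), up to 1, 2× right (reaching 3) — 10 moves in all.
Check: all 11 open cells covered.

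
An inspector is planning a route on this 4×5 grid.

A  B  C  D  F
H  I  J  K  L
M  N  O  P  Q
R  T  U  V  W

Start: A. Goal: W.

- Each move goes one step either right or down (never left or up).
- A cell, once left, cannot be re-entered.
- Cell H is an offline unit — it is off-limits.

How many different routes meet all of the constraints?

20

A right/down-only route from A to W makes exactly 3 down-moves and 4 right-moves in some order.
With no other constraints that would be C(7,3) = 35 routes.
Subtract routes through each blocked cell (inclusion–exclusion for overlaps): − through H: 15 → 20.
That gives 20 routes.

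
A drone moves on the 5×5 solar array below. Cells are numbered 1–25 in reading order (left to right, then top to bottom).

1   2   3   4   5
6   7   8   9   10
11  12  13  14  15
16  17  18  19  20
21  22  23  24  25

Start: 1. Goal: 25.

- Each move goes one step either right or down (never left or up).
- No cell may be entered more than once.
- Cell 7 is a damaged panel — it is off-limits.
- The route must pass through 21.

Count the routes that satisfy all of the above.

1

A right/down-only route from 1 to 25 makes exactly 4 down-moves and 4 right-moves in some order.
With no other constraints that would be C(8,4) = 70 routes.
Split at 21 and multiply the segment counts (each segment already excludes blocked cells): 1→21: 1; 21→25: 1; product = 1.
That gives 1 route.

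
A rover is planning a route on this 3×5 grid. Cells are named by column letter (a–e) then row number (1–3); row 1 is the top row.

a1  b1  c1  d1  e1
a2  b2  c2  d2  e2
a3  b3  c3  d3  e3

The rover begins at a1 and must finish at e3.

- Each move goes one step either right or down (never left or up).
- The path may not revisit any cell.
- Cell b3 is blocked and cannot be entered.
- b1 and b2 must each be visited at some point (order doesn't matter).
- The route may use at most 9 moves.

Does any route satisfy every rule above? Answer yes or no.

One route that works: a1 → b1 → b2 → c2 → c3 → d3 → e3.

yes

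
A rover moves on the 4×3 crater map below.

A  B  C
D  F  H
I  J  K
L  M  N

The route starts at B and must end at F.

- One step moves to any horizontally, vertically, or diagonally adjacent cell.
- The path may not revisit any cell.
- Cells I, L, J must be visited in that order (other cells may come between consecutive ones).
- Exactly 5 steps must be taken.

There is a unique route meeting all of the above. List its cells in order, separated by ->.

B -> D -> I -> L -> J -> F

The waypoints must appear in the order I, L, J, with no cell reused.
Route from B: down-left to D, 2× down (reaching L), up-right to J, up to F — 5 moves in all.
Check: order respected (I at step 2, L at step 3, J at step 4); 5 moves as required.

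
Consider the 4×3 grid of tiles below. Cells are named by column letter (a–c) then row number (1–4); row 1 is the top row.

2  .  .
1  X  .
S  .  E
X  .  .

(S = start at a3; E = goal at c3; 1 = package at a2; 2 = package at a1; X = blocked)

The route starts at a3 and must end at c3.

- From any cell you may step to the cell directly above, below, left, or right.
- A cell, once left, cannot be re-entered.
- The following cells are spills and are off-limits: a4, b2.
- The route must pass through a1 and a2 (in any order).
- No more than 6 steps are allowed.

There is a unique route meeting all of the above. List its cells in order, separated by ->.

a3 -> a2 -> a1 -> b1 -> c1 -> c2 -> c3

Any route must reach a1 and a2 and still end at c3 within 6 moves, so the order of the required stops is forced.
Route from a3: up 2 to a1, right 2 to c1, down 2 to c3 — 6 moves in all.
Check: all required cells visited; 6 ≤ 6 moves.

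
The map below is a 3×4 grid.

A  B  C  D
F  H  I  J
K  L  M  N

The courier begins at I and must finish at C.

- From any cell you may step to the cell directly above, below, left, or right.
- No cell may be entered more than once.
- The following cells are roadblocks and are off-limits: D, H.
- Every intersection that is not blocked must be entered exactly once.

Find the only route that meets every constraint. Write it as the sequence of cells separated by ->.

Need to visit all 10 open cells exactly once, starting at I and ending at C.
Route from I: right 1 to J, down 1 to N, left 3 to K, up 2 to A, right 2 to C — 9 moves in all.
Check: all 10 open cells covered.

I -> J -> N -> M -> L -> K -> F -> A -> B -> C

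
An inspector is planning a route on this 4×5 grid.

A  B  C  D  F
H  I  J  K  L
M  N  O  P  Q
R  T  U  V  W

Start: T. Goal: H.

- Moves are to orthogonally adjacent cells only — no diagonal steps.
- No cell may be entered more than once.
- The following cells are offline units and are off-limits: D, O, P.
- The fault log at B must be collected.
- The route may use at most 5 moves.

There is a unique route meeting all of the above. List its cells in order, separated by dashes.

Any route must reach B and still end at H within 5 moves, so the order of the required stops is forced.
Route from T: up 3 to B, left 1 to A, down 1 to H — 5 moves in all.
Check: all required cells visited; 5 ≤ 5 moves.

T - N - I - B - A - H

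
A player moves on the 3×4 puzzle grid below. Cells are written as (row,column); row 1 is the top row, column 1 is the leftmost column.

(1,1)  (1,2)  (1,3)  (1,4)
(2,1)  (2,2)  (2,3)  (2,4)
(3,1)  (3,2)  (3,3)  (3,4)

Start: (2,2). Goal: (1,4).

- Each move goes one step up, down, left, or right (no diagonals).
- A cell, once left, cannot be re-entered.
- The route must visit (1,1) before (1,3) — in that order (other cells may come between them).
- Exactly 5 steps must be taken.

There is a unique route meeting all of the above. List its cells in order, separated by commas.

The waypoints must appear in the order (1,1), (1,3), with no cell reused.
Route from (2,2): left 1 to (2,1), up 1 to (1,1), right 3 to (1,4) — 5 moves in all.
Check: order respected ((1,1) at step 2, (1,3) at step 4); 5 moves as required.

(2,2), (2,1), (1,1), (1,2), (1,3), (1,4)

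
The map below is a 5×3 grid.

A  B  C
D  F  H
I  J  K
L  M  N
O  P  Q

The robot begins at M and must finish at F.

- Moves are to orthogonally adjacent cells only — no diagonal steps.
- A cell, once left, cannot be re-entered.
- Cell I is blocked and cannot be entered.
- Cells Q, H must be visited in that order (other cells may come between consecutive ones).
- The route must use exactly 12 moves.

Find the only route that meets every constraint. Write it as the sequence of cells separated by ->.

The waypoints must appear in the order Q, H, with no cell reused.
Route from M: left 1 to L, down 1 to O, right 2 to Q, up 4 to C, left 2 to A, down 1 to D, right 1 to F — 12 moves in all.
Check: order respected (Q at step 4, H at step 7); 12 moves as required.

M -> L -> O -> P -> Q -> N -> K -> H -> C -> B -> A -> D -> F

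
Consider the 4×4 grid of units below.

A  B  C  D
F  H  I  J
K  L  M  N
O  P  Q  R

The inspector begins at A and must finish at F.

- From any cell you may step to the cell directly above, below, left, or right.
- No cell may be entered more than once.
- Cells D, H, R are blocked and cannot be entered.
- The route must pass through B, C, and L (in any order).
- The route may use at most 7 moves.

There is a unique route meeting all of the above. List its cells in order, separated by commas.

The 7-move cap with required stops at B, C, L leaves no slack for detours.
Route from A: 2× right (reaching C), 2× down (reaching M), 2× left (reaching K), up to F — 7 moves in all.
Check: all required cells visited; 7 ≤ 7 moves.

A, B, C, I, M, L, K, F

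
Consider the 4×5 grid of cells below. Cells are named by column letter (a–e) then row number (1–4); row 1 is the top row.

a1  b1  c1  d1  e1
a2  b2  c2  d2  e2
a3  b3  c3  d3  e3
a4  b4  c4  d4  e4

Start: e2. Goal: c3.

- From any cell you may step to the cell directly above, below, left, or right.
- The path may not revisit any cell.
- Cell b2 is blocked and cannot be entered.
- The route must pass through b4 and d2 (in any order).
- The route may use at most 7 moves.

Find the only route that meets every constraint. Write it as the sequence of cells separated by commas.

Any route must reach b4 and d2 and still end at c3 within 7 moves, so the order of the required stops is forced.
Route from e2: left 1 to d2, down 2 to d4, left 2 to b4, up 1 to b3, right 1 to c3 — 7 moves in all.
Check: all required cells visited; 7 ≤ 7 moves.

e2, d2, d3, d4, c4, b4, b3, c3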